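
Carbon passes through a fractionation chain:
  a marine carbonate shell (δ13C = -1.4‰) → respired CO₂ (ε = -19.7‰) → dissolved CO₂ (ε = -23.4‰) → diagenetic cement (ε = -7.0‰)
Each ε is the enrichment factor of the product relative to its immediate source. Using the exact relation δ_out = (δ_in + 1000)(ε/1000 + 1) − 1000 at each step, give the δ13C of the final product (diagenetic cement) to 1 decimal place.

step 1: δ = (-1.40 + 1000)·(-19.7/1000 + 1) − 1000 = -21.07‰
step 2: δ = (-21.07 + 1000)·(-23.4/1000 + 1) − 1000 = -43.98‰
step 3: δ = (-43.98 + 1000)·(-7.0/1000 + 1) − 1000 = -50.67‰

-50.7‰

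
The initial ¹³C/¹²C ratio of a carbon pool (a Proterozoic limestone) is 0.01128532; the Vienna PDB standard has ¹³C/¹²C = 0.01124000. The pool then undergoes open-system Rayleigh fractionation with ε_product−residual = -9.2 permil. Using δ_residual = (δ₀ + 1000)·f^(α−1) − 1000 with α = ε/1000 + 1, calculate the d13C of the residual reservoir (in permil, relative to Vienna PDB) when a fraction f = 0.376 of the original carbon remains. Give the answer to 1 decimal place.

δ₀ = (0.01128532/0.01124000 − 1)×1000 = (1.004032 − 1)×1000 = 4.032 permil
α − 1 = ε/1000 = -0.0092
f^(α−1) = 0.376^(-0.0092) = 1.009040
δ_res = (4.032 + 1000) × 1.009040 − 1000 = 1013.108 − 1000 = 13.11 permil

13.1 permil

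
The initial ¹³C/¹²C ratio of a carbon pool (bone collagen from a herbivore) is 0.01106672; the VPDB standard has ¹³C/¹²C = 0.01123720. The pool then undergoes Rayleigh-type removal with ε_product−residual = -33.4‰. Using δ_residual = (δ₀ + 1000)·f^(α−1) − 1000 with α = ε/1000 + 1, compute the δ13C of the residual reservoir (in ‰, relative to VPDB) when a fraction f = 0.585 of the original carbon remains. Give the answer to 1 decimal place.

δ₀ = (0.01106672/0.01123720 − 1)×1000 = (0.984829 − 1)×1000 = -15.171‰
α − 1 = ε/1000 = -0.0334
f^(α−1) = 0.585^(-0.0334) = 1.018068
δ_res = (-15.171 + 1000) × 1.018068 − 1000 = 1002.623 − 1000 = 2.62‰

2.6‰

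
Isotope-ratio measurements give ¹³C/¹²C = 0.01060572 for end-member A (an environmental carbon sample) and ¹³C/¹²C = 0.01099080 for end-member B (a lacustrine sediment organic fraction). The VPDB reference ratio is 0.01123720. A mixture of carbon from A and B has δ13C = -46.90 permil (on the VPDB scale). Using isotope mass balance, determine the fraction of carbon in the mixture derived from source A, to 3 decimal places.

0.729

δ_A = (0.01060572/0.01123720 − 1)×1000 = (0.943805 − 1)×1000 = -56.195 permil
δ_B = (0.01099080/0.01123720 − 1)×1000 = (0.978073 − 1)×1000 = -21.927 permil
f_A = (δ_mix − δ_B)/(δ_A − δ_B) = (-46.90 − (-21.927))/(-56.195 − (-21.927))
f_A = -24.973 / -34.268 = 0.7287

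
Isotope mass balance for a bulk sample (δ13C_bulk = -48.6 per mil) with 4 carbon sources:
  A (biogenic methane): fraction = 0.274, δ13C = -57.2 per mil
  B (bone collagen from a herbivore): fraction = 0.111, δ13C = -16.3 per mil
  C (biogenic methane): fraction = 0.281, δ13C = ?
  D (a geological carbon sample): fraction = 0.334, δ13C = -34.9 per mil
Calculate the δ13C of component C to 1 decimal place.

-69.3 per mil

Isotope mass balance: δ_bulk = Σ fᵢ·δᵢ.
-48.6 = 0.274×(-57.2) + 0.111×(-16.3) + 0.281×δ_C + 0.334×(-34.9)
0.281·δ_C = -48.6 − (-29.139) = -19.461
δ_C = -19.461 / 0.281 = -69.26 per mil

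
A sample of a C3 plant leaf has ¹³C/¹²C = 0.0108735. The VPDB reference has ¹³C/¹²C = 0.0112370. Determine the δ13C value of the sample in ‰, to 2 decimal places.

δ13C = (R_sample / R_standard − 1) × 1000
R_sample / R_standard = 0.0108735 / 0.0112370 = 0.967652
δ13C = (0.967652 − 1) × 1000 = -32.348‰

-32.35‰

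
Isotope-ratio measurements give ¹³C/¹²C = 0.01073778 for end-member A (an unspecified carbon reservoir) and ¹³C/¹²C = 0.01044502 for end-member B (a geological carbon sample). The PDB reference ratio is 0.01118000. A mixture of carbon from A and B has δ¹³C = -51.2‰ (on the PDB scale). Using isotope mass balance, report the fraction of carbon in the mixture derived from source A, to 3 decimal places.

0.555

δ_A = (0.01073778/0.01118000 − 1)×1000 = (0.960445 − 1)×1000 = -39.555‰
δ_B = (0.01044502/0.01118000 − 1)×1000 = (0.934259 − 1)×1000 = -65.741‰
f_A = (δ_mix − δ_B)/(δ_A − δ_B) = (-51.2 − (-65.741))/(-39.555 − (-65.741))
f_A = 14.541 / 26.186 = 0.5553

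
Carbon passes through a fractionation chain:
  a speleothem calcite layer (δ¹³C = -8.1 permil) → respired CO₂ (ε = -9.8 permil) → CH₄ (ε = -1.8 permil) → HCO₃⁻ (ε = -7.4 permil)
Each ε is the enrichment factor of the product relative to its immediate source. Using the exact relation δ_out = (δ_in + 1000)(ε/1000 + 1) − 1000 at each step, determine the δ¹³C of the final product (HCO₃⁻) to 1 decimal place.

-26.8 permil

step 1: δ = (-8.10 + 1000)·(-9.8/1000 + 1) − 1000 = -17.82 permil
step 2: δ = (-17.82 + 1000)·(-1.8/1000 + 1) − 1000 = -19.59 permil
step 3: δ = (-19.59 + 1000)·(-7.4/1000 + 1) − 1000 = -26.84 permil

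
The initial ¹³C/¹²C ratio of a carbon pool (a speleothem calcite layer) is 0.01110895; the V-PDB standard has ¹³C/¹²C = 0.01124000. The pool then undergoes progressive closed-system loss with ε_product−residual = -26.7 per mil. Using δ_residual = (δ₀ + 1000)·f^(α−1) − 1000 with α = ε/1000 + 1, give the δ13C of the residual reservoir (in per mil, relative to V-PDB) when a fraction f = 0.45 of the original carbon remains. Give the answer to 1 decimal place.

δ₀ = (0.01110895/0.01124000 − 1)×1000 = (0.988341 − 1)×1000 = -11.659 per mil
α − 1 = ε/1000 = -0.0267
f^(α−1) = 0.45^(-0.0267) = 1.021549
δ_res = (-11.659 + 1000) × 1.021549 − 1000 = 1009.639 − 1000 = 9.64 per mil

9.6 per mil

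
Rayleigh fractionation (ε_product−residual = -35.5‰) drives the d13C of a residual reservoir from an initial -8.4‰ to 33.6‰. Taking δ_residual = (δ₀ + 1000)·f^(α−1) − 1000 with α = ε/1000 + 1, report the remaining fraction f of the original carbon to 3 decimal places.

0.311

α − 1 = ε/1000 = -0.0355
(δ_res + 1000)/(δ₀ + 1000) = (33.6 + 1000)/(-8.4 + 1000) = 1033.6/991.6 = 1.042356
f = 1.042356^(1/-0.0355) = exp(ln(1.042356)/-0.0355) = exp(0.04148/-0.0355)
f = exp(-1.1685) = 0.3108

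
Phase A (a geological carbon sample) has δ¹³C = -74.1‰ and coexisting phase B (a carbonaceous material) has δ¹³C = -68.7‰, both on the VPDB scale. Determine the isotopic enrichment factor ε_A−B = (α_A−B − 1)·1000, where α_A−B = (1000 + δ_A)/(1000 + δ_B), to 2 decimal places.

α_A−B = (1000 + -74.1) / (1000 + -68.7) = 925.9 / 931.3 = 0.994202
ε_A−B = (0.994202 − 1) × 1000 = -5.798‰
(The approximation ε ≈ δ_A − δ_B would give -5.4‰.)

-5.80‰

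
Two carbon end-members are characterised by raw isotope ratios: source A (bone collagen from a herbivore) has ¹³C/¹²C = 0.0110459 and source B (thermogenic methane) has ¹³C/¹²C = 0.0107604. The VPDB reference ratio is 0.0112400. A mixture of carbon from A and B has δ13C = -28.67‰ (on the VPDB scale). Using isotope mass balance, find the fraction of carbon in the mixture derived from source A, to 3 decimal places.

0.551

δ_A = (0.0110459/0.0112400 − 1)×1000 = (0.982731 − 1)×1000 = -17.269‰
δ_B = (0.0107604/0.0112400 − 1)×1000 = (0.957331 − 1)×1000 = -42.669‰
f_A = (δ_mix − δ_B)/(δ_A − δ_B) = (-28.67 − (-42.669))/(-17.269 − (-42.669))
f_A = 13.999 / 25.400 = 0.5511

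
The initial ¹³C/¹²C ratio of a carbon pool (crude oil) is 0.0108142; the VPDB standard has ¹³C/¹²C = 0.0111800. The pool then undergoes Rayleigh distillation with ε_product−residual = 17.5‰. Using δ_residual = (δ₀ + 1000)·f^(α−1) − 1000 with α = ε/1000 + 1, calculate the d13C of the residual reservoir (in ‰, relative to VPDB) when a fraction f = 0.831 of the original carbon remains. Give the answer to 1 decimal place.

δ₀ = (0.0108142/0.0111800 − 1)×1000 = (0.967281 − 1)×1000 = -32.719‰
α − 1 = ε/1000 = 0.0175
f^(α−1) = 0.831^(0.0175) = 0.996766
δ_res = (-32.719 + 1000) × 0.996766 − 1000 = 964.152 − 1000 = -35.85‰

-35.8‰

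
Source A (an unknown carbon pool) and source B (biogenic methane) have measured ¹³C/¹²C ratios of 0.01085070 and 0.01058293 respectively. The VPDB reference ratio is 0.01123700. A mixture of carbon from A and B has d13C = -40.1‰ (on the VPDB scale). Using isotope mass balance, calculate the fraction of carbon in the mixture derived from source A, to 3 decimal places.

δ_A = (0.01085070/0.01123700 − 1)×1000 = (0.965622 − 1)×1000 = -34.378‰
δ_B = (0.01058293/0.01123700 − 1)×1000 = (0.941793 − 1)×1000 = -58.207‰
f_A = (δ_mix − δ_B)/(δ_A − δ_B) = (-40.1 − (-58.207))/(-34.378 − (-58.207))
f_A = 18.107 / 23.829 = 0.7599

0.760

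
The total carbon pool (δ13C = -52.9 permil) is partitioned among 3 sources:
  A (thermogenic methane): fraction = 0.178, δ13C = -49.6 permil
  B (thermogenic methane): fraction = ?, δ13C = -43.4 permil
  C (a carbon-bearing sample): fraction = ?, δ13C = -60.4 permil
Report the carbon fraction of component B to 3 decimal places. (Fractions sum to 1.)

Let f_B and f_C be the unknown fractions; fractions sum to 1 so f_B + f_C = 0.822.
Mass balance: Σ fᵢ·δᵢ = δ_bulk ⇒ f_B·(-43.4) + f_C·(-60.4) = -52.9 − (-8.829) = -44.071
Substitute f_C = 0.822 − f_B:
f_B·(-43.4 − -60.4) = -44.071 − 0.822×(-60.4) = 5.578
f_B = 5.578 / 17.0 = 0.3281

0.328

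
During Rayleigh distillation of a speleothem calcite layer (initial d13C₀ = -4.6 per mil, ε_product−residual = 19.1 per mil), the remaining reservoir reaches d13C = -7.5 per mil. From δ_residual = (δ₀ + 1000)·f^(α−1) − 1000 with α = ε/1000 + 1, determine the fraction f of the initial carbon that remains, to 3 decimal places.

α − 1 = ε/1000 = 0.0191
(δ_res + 1000)/(δ₀ + 1000) = (-7.5 + 1000)/(-4.6 + 1000) = 992.5/995.4 = 0.997087
f = 0.997087^(1/0.0191) = exp(ln(0.997087)/0.0191) = exp(-0.00292/0.0191)
f = exp(-0.1528) = 0.8583

0.858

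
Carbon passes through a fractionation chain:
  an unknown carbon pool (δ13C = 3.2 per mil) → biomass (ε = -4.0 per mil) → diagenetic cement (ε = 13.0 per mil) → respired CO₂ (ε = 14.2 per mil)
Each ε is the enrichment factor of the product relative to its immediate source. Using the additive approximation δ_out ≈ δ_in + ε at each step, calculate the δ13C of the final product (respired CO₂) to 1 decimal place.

26.4 per mil

step 1: δ ≈ 3.2 + (-4.0) = -0.8 per mil
step 2: δ ≈ -0.8 + (13.0) = 12.2 per mil
step 3: δ ≈ 12.2 + (14.2) = 26.4 per mil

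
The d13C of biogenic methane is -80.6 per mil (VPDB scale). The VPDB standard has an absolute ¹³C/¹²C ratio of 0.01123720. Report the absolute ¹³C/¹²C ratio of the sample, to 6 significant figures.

R_sample = R_standard × (d13C/1000 + 1)
R_sample = 0.01123720 × (-80.6/1000 + 1) = 0.01123720 × 0.919400
R_sample = 0.0103315

0.0103315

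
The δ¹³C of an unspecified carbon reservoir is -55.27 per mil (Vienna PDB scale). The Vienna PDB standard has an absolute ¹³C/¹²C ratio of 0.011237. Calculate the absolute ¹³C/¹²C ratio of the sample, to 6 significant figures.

R_sample = R_standard × (δ¹³C/1000 + 1)
R_sample = 0.011237 × (-55.27/1000 + 1) = 0.011237 × 0.944730
R_sample = 0.0106159

0.0106159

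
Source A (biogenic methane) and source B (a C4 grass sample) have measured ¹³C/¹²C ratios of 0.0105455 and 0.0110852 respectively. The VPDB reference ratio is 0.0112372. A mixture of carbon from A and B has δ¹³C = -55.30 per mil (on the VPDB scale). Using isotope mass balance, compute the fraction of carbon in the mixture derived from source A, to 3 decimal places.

0.870

δ_A = (0.0105455/0.0112372 − 1)×1000 = (0.938446 − 1)×1000 = -61.554 per mil
δ_B = (0.0110852/0.0112372 − 1)×1000 = (0.986473 − 1)×1000 = -13.527 per mil
f_A = (δ_mix − δ_B)/(δ_A − δ_B) = (-55.30 − (-13.527))/(-61.554 − (-13.527))
f_A = -41.773 / -48.028 = 0.8698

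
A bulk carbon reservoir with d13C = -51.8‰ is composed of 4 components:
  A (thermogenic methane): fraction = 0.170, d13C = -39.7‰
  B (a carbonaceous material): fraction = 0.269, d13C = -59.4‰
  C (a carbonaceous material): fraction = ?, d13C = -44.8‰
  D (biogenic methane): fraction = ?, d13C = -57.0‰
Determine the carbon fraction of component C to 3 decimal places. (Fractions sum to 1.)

Let f_C and f_D be the unknown fractions; fractions sum to 1 so f_C + f_D = 0.561.
Mass balance: Σ fᵢ·δᵢ = δ_bulk ⇒ f_C·(-44.8) + f_D·(-57.0) = -51.8 − (-22.728) = -29.072
Substitute f_D = 0.561 − f_C:
f_C·(-44.8 − -57.0) = -29.072 − 0.561×(-57.0) = 2.905
f_C = 2.905 / 12.2 = 0.2381

0.238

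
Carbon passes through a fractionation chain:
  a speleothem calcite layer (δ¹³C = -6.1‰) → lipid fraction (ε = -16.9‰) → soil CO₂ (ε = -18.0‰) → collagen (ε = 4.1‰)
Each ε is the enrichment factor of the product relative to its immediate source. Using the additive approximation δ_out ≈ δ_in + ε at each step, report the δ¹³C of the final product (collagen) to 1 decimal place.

step 1: δ ≈ -6.1 + (-16.9) = -23.0‰
step 2: δ ≈ -23.0 + (-18.0) = -41.0‰
step 3: δ ≈ -41.0 + (4.1) = -36.9‰

-36.9‰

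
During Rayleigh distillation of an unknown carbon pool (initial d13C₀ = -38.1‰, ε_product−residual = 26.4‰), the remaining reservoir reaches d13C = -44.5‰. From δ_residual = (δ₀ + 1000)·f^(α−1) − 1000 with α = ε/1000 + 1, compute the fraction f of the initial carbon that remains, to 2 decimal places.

0.78

α − 1 = ε/1000 = 0.0264
(δ_res + 1000)/(δ₀ + 1000) = (-44.5 + 1000)/(-38.1 + 1000) = 955.5/961.9 = 0.993347
f = 0.993347^(1/0.0264) = exp(ln(0.993347)/0.0264) = exp(-0.00668/0.0264)
f = exp(-0.2529) = 0.7766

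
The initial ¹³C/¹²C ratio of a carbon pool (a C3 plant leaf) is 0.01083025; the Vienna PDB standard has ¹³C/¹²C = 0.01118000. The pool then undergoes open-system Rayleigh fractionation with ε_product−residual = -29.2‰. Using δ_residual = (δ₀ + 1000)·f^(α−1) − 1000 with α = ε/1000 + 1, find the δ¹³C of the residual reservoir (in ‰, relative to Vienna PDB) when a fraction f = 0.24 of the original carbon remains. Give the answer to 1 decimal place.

δ₀ = (0.01083025/0.01118000 − 1)×1000 = (0.968716 − 1)×1000 = -31.284‰
α − 1 = ε/1000 = -0.0292
f^(α−1) = 0.24^(-0.0292) = 1.042552
δ_res = (-31.284 + 1000) × 1.042552 − 1000 = 1009.938 − 1000 = 9.94‰

9.9‰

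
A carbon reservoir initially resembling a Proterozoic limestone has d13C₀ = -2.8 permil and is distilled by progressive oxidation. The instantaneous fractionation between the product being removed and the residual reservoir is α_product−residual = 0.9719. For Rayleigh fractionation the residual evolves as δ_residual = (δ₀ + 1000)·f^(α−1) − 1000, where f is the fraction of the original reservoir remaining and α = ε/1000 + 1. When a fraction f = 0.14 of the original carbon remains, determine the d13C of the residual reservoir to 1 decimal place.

Rayleigh residual: δ_res = (δ₀ + 1000)·f^(α−1) − 1000
α − 1 = -0.02810
f^(α−1) = 0.14^(-0.02810) = 1.056802
δ_res = (-2.8 + 1000) × 1.056802 − 1000 = 1053.843 − 1000 = 53.84 permil

53.8 permil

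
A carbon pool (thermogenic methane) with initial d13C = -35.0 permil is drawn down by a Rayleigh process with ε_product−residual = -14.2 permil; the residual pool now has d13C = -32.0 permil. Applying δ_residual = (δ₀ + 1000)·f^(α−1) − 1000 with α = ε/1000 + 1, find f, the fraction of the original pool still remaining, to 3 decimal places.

0.804

α − 1 = ε/1000 = -0.0142
(δ_res + 1000)/(δ₀ + 1000) = (-32.0 + 1000)/(-35.0 + 1000) = 968.0/965.0 = 1.003109
f = 1.003109^(1/-0.0142) = exp(ln(1.003109)/-0.0142) = exp(0.00310/-0.0142)
f = exp(-0.2186) = 0.8037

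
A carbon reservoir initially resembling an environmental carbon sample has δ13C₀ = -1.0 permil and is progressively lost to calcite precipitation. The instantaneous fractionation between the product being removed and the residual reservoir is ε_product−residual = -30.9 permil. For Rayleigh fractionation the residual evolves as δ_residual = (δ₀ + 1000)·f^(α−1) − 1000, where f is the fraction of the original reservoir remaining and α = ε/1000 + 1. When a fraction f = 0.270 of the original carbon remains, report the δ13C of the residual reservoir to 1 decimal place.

40.2 permil

Rayleigh residual: δ_res = (δ₀ + 1000)·f^(α−1) − 1000
α = ε/1000 + 1 = 0.96910, so α − 1 = -0.03090
f^(α−1) = 0.270^(-0.03090) = 1.041288
δ_res = (-1.0 + 1000) × 1.041288 − 1000 = 1040.247 − 1000 = 40.25 permil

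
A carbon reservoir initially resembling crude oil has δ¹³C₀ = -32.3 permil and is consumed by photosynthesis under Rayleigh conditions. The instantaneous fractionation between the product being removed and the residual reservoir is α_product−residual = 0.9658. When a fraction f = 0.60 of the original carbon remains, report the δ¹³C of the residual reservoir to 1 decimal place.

Rayleigh residual: δ_res = (δ₀ + 1000)·f^(α−1) − 1000
α − 1 = -0.03420
f^(α−1) = 0.60^(-0.03420) = 1.017624
δ_res = (-32.3 + 1000) × 1.017624 − 1000 = 984.754 − 1000 = -15.25 permil

-15.2 permil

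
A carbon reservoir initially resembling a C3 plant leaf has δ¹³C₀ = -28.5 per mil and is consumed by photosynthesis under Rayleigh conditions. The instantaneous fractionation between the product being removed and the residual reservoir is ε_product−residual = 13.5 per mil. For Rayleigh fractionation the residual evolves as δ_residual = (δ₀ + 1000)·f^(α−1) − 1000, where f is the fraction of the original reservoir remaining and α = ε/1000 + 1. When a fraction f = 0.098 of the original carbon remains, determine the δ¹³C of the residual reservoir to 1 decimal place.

Rayleigh residual: δ_res = (δ₀ + 1000)·f^(α−1) − 1000
α = ε/1000 + 1 = 1.01350, so α − 1 = 0.01350
f^(α−1) = 0.098^(0.01350) = 0.969129
δ_res = (-28.5 + 1000) × 0.969129 − 1000 = 941.509 − 1000 = -58.49 per mil

-58.5 per mil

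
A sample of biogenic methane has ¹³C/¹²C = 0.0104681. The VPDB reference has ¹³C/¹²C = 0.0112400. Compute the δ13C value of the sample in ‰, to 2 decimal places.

δ13C = (R_sample / R_standard − 1) × 1000
R_sample / R_standard = 0.0104681 / 0.0112400 = 0.931326
δ13C = (0.931326 − 1) × 1000 = -68.674‰

-68.67‰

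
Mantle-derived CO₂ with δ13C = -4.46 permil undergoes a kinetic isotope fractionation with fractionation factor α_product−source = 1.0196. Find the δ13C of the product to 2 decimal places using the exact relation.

15.05 permil

δ_product = (δ_source + 1000)·α − 1000
δ_product = (-4.46 + 1000) × 1.0196 − 1000
δ_product = 1015.053 − 1000 = 15.053 permil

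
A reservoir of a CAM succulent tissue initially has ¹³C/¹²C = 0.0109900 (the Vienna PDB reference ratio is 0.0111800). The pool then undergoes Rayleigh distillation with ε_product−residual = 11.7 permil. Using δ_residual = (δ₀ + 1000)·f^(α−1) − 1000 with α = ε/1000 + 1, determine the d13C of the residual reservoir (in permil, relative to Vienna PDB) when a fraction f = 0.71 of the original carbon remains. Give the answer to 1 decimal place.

δ₀ = (0.0109900/0.0111800 − 1)×1000 = (0.983005 − 1)×1000 = -16.995 permil
α − 1 = ε/1000 = 0.0117
f^(α−1) = 0.71^(0.0117) = 0.996001
δ_res = (-16.995 + 1000) × 0.996001 − 1000 = 979.074 − 1000 = -20.93 permil

-20.9 permil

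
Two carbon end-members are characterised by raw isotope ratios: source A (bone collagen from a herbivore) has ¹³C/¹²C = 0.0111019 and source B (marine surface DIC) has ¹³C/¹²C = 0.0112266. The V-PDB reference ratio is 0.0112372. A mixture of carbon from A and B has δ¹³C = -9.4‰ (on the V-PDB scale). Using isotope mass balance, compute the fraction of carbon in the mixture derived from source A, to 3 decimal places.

0.762

δ_A = (0.0111019/0.0112372 − 1)×1000 = (0.987960 − 1)×1000 = -12.040‰
δ_B = (0.0112266/0.0112372 − 1)×1000 = (0.999057 − 1)×1000 = -0.943‰
f_A = (δ_mix − δ_B)/(δ_A − δ_B) = (-9.4 − (-0.943))/(-12.040 − (-0.943))
f_A = -8.457 / -11.097 = 0.7621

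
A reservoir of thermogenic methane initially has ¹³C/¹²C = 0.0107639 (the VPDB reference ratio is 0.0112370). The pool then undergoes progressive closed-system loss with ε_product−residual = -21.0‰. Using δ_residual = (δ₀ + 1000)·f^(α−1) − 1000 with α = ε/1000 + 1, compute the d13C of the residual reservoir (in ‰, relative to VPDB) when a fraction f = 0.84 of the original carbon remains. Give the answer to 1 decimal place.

δ₀ = (0.0107639/0.0112370 − 1)×1000 = (0.957898 − 1)×1000 = -42.102‰
α − 1 = ε/1000 = -0.0210
f^(α−1) = 0.84^(-0.0210) = 1.003668
δ_res = (-42.102 + 1000) × 1.003668 − 1000 = 961.412 − 1000 = -38.59‰

-38.6‰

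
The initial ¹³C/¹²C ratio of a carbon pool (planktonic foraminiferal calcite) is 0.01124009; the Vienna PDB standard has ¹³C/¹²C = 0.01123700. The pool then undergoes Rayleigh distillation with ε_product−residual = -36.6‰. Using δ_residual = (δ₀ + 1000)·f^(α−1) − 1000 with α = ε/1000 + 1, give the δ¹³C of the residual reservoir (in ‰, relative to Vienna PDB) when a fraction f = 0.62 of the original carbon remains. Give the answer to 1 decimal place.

17.9‰

δ₀ = (0.01124009/0.01123700 − 1)×1000 = (1.000275 − 1)×1000 = 0.275‰
α − 1 = ε/1000 = -0.0366
f^(α−1) = 0.62^(-0.0366) = 1.017650
δ_res = (0.275 + 1000) × 1.017650 − 1000 = 1017.930 − 1000 = 17.93‰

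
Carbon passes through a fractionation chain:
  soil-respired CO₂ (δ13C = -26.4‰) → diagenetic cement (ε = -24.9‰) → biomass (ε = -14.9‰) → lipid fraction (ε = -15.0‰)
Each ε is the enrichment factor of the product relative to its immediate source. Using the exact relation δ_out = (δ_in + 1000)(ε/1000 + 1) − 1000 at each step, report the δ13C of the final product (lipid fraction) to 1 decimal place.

step 1: δ = (-26.40 + 1000)·(-24.9/1000 + 1) − 1000 = -50.64‰
step 2: δ = (-50.64 + 1000)·(-14.9/1000 + 1) − 1000 = -64.79‰
step 3: δ = (-64.79 + 1000)·(-15.0/1000 + 1) − 1000 = -78.82‰

-78.8‰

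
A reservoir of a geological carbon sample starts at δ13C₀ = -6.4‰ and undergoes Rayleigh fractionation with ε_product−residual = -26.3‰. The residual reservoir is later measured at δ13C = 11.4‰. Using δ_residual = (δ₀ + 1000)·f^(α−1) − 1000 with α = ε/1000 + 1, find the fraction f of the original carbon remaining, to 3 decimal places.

0.509

α − 1 = ε/1000 = -0.0263
(δ_res + 1000)/(δ₀ + 1000) = (11.4 + 1000)/(-6.4 + 1000) = 1011.4/993.6 = 1.017915
f = 1.017915^(1/-0.0263) = exp(ln(1.017915)/-0.0263) = exp(0.01776/-0.0263)
f = exp(-0.6751) = 0.5091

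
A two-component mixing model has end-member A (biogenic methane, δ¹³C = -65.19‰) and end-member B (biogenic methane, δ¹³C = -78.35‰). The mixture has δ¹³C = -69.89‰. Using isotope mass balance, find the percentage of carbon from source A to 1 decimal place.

δ_mix = f_A·δ_A + (1 − f_A)·δ_B  ⇒  f_A = (δ_mix − δ_B)/(δ_A − δ_B)
f_A = (-69.89 − (-78.35)) / (-65.19 − (-78.35))
f_A = 8.46 / 13.16 = 0.6429

64.3%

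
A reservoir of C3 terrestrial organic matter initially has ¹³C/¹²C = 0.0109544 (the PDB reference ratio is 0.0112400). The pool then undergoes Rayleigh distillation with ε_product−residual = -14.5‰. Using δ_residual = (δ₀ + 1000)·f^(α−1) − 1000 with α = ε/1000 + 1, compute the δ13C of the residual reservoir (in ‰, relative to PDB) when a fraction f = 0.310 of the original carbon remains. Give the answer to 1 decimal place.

-8.7‰

δ₀ = (0.0109544/0.0112400 − 1)×1000 = (0.974591 − 1)×1000 = -25.409‰
α − 1 = ε/1000 = -0.0145
f^(α−1) = 0.310^(-0.0145) = 1.017127
δ_res = (-25.409 + 1000) × 1.017127 − 1000 = 991.283 − 1000 = -8.72‰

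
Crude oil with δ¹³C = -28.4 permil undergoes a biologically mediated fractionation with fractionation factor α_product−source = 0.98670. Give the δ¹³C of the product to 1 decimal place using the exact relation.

-41.3 permil

δ_product = (δ_source + 1000)·α − 1000
δ_product = (-28.4 + 1000) × 0.98670 − 1000
δ_product = 958.678 − 1000 = -41.32 permil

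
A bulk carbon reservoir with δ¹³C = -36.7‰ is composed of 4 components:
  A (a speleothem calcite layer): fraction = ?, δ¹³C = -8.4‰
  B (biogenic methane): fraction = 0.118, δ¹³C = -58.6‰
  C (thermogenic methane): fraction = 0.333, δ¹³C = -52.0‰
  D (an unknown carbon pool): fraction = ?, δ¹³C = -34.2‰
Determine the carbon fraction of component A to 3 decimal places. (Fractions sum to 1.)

Let f_A and f_D be the unknown fractions; fractions sum to 1 so f_A + f_D = 0.549.
Mass balance: Σ fᵢ·δᵢ = δ_bulk ⇒ f_A·(-8.4) + f_D·(-34.2) = -36.7 − (-24.231) = -12.469
Substitute f_D = 0.549 − f_A:
f_A·(-8.4 − -34.2) = -12.469 − 0.549×(-34.2) = 6.307
f_A = 6.307 / 25.8 = 0.2444

0.244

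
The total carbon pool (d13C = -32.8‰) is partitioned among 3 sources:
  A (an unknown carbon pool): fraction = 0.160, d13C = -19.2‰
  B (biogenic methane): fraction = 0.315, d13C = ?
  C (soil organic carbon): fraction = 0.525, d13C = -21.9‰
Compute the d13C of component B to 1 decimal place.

-57.9‰

Isotope mass balance: δ_bulk = Σ fᵢ·δᵢ.
-32.8 = 0.160×(-19.2) + 0.315×δ_B + 0.525×(-21.9)
0.315·δ_B = -32.8 − (-14.570) = -18.230
δ_B = -18.230 / 0.315 = -57.87‰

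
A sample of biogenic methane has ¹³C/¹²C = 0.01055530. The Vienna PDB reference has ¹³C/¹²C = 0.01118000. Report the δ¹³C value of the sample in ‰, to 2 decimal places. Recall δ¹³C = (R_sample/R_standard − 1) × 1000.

-55.88‰

δ¹³C = (R_sample / R_standard − 1) × 1000
R_sample / R_standard = 0.01055530 / 0.01118000 = 0.944123
δ¹³C = (0.944123 − 1) × 1000 = -55.877‰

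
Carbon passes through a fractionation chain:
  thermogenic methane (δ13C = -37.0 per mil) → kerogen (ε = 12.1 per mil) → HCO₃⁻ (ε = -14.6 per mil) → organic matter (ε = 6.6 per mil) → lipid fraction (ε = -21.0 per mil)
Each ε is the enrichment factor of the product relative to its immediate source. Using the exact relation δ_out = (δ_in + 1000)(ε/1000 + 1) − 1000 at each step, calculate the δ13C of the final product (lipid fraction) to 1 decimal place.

step 1: δ = (-37.00 + 1000)·(12.1/1000 + 1) − 1000 = -25.35 per mil
step 2: δ = (-25.35 + 1000)·(-14.6/1000 + 1) − 1000 = -39.58 per mil
step 3: δ = (-39.58 + 1000)·(6.6/1000 + 1) − 1000 = -33.24 per mil
step 4: δ = (-33.24 + 1000)·(-21.0/1000 + 1) − 1000 = -53.54 per mil

-53.5 per mil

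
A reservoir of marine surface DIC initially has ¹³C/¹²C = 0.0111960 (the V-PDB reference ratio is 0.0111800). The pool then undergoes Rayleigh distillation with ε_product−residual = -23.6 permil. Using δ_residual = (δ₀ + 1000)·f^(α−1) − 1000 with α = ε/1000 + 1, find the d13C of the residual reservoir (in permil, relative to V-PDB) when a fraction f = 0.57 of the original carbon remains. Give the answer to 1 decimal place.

δ₀ = (0.0111960/0.0111800 − 1)×1000 = (1.001431 − 1)×1000 = 1.431 permil
α − 1 = ε/1000 = -0.0236
f^(α−1) = 0.57^(-0.0236) = 1.013354
δ_res = (1.431 + 1000) × 1.013354 − 1000 = 1014.805 − 1000 = 14.80 permil

14.8 permil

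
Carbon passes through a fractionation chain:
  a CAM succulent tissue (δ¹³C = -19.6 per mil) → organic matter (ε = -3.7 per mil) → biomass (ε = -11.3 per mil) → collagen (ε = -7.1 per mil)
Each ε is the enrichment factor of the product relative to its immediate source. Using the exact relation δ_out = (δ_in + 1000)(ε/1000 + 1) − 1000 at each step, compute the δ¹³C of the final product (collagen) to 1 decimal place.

-41.1 per mil

step 1: δ = (-19.60 + 1000)·(-3.7/1000 + 1) − 1000 = -23.23 per mil
step 2: δ = (-23.23 + 1000)·(-11.3/1000 + 1) − 1000 = -34.27 per mil
step 3: δ = (-34.27 + 1000)·(-7.1/1000 + 1) − 1000 = -41.12 per mil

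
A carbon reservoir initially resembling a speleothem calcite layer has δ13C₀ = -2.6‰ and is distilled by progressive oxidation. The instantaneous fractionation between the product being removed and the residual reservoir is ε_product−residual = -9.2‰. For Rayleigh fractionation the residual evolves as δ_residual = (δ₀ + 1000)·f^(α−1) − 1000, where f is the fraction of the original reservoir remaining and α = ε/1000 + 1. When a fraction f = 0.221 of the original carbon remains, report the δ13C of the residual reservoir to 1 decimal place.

11.3‰

Rayleigh residual: δ_res = (δ₀ + 1000)·f^(α−1) − 1000
α = ε/1000 + 1 = 0.99080, so α − 1 = -0.00920
f^(α−1) = 0.221^(-0.00920) = 1.013985
δ_res = (-2.6 + 1000) × 1.013985 − 1000 = 1011.349 − 1000 = 11.35‰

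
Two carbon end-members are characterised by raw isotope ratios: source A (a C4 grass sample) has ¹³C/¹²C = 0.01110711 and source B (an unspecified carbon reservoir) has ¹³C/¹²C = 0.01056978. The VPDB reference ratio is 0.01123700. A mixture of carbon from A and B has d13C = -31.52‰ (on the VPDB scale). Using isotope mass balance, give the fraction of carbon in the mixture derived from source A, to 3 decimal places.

0.583

δ_A = (0.01110711/0.01123700 − 1)×1000 = (0.988441 − 1)×1000 = -11.559‰
δ_B = (0.01056978/0.01123700 − 1)×1000 = (0.940623 − 1)×1000 = -59.377‰
f_A = (δ_mix − δ_B)/(δ_A − δ_B) = (-31.52 − (-59.377))/(-11.559 − (-59.377))
f_A = 27.857 / 47.818 = 0.5826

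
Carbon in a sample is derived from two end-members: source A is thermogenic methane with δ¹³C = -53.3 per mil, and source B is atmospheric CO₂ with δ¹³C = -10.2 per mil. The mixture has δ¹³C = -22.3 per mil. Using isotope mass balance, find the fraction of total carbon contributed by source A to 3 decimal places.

0.281

δ_mix = f_A·δ_A + (1 − f_A)·δ_B  ⇒  f_A = (δ_mix − δ_B)/(δ_A − δ_B)
f_A = (-22.3 − (-10.2)) / (-53.3 − (-10.2))
f_A = -12.1 / -43.1 = 0.2807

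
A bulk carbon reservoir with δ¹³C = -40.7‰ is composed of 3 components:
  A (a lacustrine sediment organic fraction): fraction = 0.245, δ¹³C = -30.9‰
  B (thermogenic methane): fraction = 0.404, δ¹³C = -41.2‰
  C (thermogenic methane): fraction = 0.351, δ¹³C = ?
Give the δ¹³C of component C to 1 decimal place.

-47.0‰

Isotope mass balance: δ_bulk = Σ fᵢ·δᵢ.
-40.7 = 0.245×(-30.9) + 0.404×(-41.2) + 0.351×δ_C
0.351·δ_C = -40.7 − (-24.215) = -16.485
δ_C = -16.485 / 0.351 = -46.96‰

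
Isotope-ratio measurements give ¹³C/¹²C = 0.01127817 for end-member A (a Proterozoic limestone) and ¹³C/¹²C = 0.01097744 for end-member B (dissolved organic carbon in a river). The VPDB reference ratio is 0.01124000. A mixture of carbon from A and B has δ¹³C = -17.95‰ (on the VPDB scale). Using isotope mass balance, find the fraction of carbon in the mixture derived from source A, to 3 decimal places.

0.202

δ_A = (0.01127817/0.01124000 − 1)×1000 = (1.003396 − 1)×1000 = 3.396‰
δ_B = (0.01097744/0.01124000 − 1)×1000 = (0.976641 − 1)×1000 = -23.359‰
f_A = (δ_mix − δ_B)/(δ_A − δ_B) = (-17.95 − (-23.359))/(3.396 − (-23.359))
f_A = 5.409 / 26.755 = 0.2022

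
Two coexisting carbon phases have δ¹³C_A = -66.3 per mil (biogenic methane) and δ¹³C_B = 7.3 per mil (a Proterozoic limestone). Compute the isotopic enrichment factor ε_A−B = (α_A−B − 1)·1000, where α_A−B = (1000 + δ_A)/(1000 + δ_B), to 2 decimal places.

-73.07 per mil

α_A−B = (1000 + -66.3) / (1000 + 7.3) = 933.7 / 1007.3 = 0.926933
ε_A−B = (0.926933 − 1) × 1000 = -73.067 per mil
(The approximation ε ≈ δ_A − δ_B would give -73.6 per mil.)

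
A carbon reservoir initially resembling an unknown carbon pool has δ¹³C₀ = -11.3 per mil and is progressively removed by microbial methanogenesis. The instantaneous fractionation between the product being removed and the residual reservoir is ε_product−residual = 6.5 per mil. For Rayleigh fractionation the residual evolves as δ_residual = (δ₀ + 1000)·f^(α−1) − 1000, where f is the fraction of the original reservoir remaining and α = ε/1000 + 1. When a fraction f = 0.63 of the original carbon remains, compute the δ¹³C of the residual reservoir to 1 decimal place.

Rayleigh residual: δ_res = (δ₀ + 1000)·f^(α−1) − 1000
α = ε/1000 + 1 = 1.00650, so α − 1 = 0.00650
f^(α−1) = 0.63^(0.00650) = 0.997001
δ_res = (-11.3 + 1000) × 0.997001 − 1000 = 985.735 − 1000 = -14.26 per mil

-14.3 per mil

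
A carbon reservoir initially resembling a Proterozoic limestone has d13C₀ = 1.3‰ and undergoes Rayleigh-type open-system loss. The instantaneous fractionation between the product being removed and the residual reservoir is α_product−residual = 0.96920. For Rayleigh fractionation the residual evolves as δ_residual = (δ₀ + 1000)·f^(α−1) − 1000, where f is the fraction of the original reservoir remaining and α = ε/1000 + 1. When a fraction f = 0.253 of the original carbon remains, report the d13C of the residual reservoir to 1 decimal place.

Rayleigh residual: δ_res = (δ₀ + 1000)·f^(α−1) − 1000
α − 1 = -0.03080
f^(α−1) = 0.253^(-0.03080) = 1.043239
δ_res = (1.3 + 1000) × 1.043239 − 1000 = 1044.595 − 1000 = 44.60‰

44.6‰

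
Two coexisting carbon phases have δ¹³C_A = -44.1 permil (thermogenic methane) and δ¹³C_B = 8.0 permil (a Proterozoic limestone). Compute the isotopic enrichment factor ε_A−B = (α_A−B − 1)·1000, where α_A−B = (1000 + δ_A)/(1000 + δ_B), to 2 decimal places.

-51.69 permil

α_A−B = (1000 + -44.1) / (1000 + 8.0) = 955.9 / 1008.0 = 0.948313
ε_A−B = (0.948313 − 1) × 1000 = -51.687 permil
(The approximation ε ≈ δ_A − δ_B would give -52.1 permil.)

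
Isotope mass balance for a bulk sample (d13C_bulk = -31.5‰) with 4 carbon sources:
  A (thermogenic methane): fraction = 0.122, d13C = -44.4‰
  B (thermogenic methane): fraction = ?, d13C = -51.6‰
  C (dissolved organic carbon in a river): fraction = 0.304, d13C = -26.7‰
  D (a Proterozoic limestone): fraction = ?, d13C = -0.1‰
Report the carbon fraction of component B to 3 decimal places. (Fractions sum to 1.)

Let f_B and f_D be the unknown fractions; fractions sum to 1 so f_B + f_D = 0.574.
Mass balance: Σ fᵢ·δᵢ = δ_bulk ⇒ f_B·(-51.6) + f_D·(-0.1) = -31.5 − (-13.534) = -17.966
Substitute f_D = 0.574 − f_B:
f_B·(-51.6 − -0.1) = -17.966 − 0.574×(-0.1) = -17.909
f_B = -17.909 / -51.5 = 0.3477

0.348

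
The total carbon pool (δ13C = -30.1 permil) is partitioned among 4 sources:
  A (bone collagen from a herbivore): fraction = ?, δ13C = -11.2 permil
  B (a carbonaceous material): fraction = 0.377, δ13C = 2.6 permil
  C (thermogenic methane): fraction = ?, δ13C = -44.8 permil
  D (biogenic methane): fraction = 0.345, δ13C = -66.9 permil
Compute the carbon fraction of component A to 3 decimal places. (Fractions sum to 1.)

Let f_A and f_C be the unknown fractions; fractions sum to 1 so f_A + f_C = 0.278.
Mass balance: Σ fᵢ·δᵢ = δ_bulk ⇒ f_A·(-11.2) + f_C·(-44.8) = -30.1 − (-22.100) = -8.000
Substitute f_C = 0.278 − f_A:
f_A·(-11.2 − -44.8) = -8.000 − 0.278×(-44.8) = 4.455
f_A = 4.455 / 33.6 = 0.1326

0.133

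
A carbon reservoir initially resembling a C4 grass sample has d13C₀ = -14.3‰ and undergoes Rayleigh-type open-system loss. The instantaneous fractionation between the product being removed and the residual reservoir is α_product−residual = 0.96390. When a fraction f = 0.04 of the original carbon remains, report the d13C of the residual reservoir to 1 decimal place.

107.2‰

Rayleigh residual: δ_res = (δ₀ + 1000)·f^(α−1) − 1000
α − 1 = -0.03610
f^(α−1) = 0.04^(-0.03610) = 1.123222
δ_res = (-14.3 + 1000) × 1.123222 − 1000 = 1107.160 − 1000 = 107.16‰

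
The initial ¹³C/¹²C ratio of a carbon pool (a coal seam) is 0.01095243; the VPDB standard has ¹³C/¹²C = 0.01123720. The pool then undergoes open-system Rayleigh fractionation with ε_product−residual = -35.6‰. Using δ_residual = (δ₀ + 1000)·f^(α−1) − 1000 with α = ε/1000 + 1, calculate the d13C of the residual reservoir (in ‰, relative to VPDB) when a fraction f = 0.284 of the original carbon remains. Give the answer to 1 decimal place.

δ₀ = (0.01095243/0.01123720 − 1)×1000 = (0.974658 − 1)×1000 = -25.342‰
α − 1 = ε/1000 = -0.0356
f^(α−1) = 0.284^(-0.0356) = 1.045832
δ_res = (-25.342 + 1000) × 1.045832 − 1000 = 1019.329 − 1000 = 19.33‰

19.3‰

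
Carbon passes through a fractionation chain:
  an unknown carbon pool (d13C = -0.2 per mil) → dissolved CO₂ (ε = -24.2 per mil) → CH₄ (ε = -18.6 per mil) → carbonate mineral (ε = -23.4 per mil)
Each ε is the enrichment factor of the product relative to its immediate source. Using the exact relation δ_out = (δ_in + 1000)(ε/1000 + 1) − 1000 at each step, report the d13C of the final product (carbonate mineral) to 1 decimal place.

-64.9 per mil

step 1: δ = (-0.20 + 1000)·(-24.2/1000 + 1) − 1000 = -24.40 per mil
step 2: δ = (-24.40 + 1000)·(-18.6/1000 + 1) − 1000 = -42.54 per mil
step 3: δ = (-42.54 + 1000)·(-23.4/1000 + 1) − 1000 = -64.95 per mil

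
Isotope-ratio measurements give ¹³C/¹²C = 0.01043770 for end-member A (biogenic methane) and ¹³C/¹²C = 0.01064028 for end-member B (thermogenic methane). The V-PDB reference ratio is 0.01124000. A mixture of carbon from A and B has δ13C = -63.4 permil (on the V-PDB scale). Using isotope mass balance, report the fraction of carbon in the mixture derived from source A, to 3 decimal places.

δ_A = (0.01043770/0.01124000 − 1)×1000 = (0.928621 − 1)×1000 = -71.379 permil
δ_B = (0.01064028/0.01124000 − 1)×1000 = (0.946644 − 1)×1000 = -53.356 permil
f_A = (δ_mix − δ_B)/(δ_A − δ_B) = (-63.4 − (-53.356))/(-71.379 − (-53.356))
f_A = -10.044 / -18.023 = 0.5573

0.557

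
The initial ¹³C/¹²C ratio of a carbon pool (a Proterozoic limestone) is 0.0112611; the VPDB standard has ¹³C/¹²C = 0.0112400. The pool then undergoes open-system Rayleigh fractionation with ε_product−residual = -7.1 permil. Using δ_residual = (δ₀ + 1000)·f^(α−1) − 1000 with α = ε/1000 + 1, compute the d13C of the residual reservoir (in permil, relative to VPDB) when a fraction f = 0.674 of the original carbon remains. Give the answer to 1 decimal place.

δ₀ = (0.0112611/0.0112400 − 1)×1000 = (1.001877 − 1)×1000 = 1.877 permil
α − 1 = ε/1000 = -0.0071
f^(α−1) = 0.674^(-0.0071) = 1.002805
δ_res = (1.877 + 1000) × 1.002805 − 1000 = 1004.688 − 1000 = 4.69 permil

4.7 permil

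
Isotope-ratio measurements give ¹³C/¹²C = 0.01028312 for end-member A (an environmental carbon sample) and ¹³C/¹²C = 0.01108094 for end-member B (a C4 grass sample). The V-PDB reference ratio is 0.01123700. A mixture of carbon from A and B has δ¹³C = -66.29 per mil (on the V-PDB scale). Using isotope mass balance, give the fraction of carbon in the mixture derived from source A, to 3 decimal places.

0.738

δ_A = (0.01028312/0.01123700 − 1)×1000 = (0.915113 − 1)×1000 = -84.887 per mil
δ_B = (0.01108094/0.01123700 − 1)×1000 = (0.986112 − 1)×1000 = -13.888 per mil
f_A = (δ_mix − δ_B)/(δ_A − δ_B) = (-66.29 − (-13.888))/(-84.887 − (-13.888))
f_A = -52.402 / -70.999 = 0.7381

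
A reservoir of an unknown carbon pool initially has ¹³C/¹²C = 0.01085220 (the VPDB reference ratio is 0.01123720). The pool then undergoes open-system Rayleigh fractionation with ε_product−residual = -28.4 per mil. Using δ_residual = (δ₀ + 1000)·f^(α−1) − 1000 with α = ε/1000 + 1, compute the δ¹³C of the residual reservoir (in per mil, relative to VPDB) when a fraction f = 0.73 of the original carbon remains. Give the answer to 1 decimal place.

δ₀ = (0.01085220/0.01123720 − 1)×1000 = (0.965739 − 1)×1000 = -34.261 per mil
α − 1 = ε/1000 = -0.0284
f^(α−1) = 0.73^(-0.0284) = 1.008978
δ_res = (-34.261 + 1000) × 1.008978 − 1000 = 974.409 − 1000 = -25.59 per mil

-25.6 per mil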